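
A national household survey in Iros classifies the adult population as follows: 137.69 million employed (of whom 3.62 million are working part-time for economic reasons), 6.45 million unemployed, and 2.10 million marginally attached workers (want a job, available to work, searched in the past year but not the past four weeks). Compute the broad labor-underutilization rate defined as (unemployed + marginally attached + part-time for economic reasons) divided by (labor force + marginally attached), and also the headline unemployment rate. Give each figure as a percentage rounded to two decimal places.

Labor force = 137.69 + 6.45 = 144.14 million.
Numerator = 6.45 + 2.10 + 3.62 = 12.17 million.
Denominator = 144.14 + 2.10 = 146.24 million.
Broad rate = 12.17 / 146.24 = 8.32%.
Headline unemployment rate = 6.45 / 144.14 = 4.47%.

Broad underutilization rate ≈ 8.32%; headline unemployment rate ≈ 4.47%.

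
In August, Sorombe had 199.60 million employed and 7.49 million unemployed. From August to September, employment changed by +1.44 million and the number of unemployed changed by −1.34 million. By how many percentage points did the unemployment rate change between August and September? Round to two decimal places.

The unemployment rate changed by −0.65 percentage points.

August: labor force = 199.60 + 7.49 = 207.09; u = 7.49/207.09 = 3.62%.
September: labor force = 201.04 + 6.15 = 207.19; u = 6.15/207.19 = 2.97%.
Change = 2.97% − 3.62% = −0.65 pp.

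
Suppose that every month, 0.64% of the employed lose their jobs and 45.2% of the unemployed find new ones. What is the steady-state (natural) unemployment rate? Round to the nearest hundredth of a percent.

Steady-state unemployment rate ≈ 1.40%.

At steady state the flows balance: s·E = f·U, so U/(E+U) = s/(s+f).
u* = 0.64 / (0.64 + 45.2) = 0.64 / 45.84 = 1.40%.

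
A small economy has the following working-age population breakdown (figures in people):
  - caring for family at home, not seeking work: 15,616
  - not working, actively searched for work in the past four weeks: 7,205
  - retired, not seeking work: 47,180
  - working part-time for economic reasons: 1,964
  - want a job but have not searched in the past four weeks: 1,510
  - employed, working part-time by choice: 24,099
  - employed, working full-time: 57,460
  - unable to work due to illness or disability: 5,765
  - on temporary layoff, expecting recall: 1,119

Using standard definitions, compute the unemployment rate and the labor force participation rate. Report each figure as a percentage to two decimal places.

Employed = 1,964 + 24,099 + 57,460 = 83,523 (anyone who worked, including part-time for economic reasons, counts as employed).
Unemployed = 7,205 + 1,119 = 8,324 (jobless and actively searching, or on temporary layoff).
Labor force = 83,523 + 8,324 = 91,847.
Not in labor force = 15,616 + 47,180 + 1,510 + 5,765 = 70,071 (those not working and not actively searching are outside the labor force — including those who want a job but have given up searching).
Civilian working-age population = 91,847 + 70,071 = 161,918.
Unemployment rate = 8,324 / 91,847 = 9.06%.
Labor force participation rate = 91,847 / 161,918 = 56.72%.

Unemployment rate ≈ 9.06%; labor force participation rate ≈ 56.72%.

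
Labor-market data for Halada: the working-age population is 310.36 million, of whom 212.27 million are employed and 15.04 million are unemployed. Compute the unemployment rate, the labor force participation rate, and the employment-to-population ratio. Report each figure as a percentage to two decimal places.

Labor force = employed + unemployed = 212.27 + 15.04 = 227.31 million.
Unemployment rate = 15.04 / 227.31 = 6.62%.
Labor force participation rate = 227.31 / 310.36 = 73.24%.
Employment-population ratio = 212.27 / 310.36 = 68.39%.

Unemployment rate ≈ 6.62%; labor force participation rate ≈ 73.24%; employment-population ratio ≈ 68.39%.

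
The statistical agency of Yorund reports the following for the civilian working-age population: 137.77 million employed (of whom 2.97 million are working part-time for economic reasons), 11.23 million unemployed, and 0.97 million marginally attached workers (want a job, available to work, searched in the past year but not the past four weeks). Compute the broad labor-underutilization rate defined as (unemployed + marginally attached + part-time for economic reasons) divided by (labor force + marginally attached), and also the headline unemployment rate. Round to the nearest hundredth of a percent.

Labor force = 137.77 + 11.23 = 149.00 million.
Numerator = 11.23 + 0.97 + 2.97 = 15.17 million.
Denominator = 149.00 + 0.97 = 149.97 million.
Broad rate = 15.17 / 149.97 = 10.12%.
Headline unemployment rate = 11.23 / 149.00 = 7.54%.

Broad underutilization rate ≈ 10.12%; headline unemployment rate ≈ 7.54%.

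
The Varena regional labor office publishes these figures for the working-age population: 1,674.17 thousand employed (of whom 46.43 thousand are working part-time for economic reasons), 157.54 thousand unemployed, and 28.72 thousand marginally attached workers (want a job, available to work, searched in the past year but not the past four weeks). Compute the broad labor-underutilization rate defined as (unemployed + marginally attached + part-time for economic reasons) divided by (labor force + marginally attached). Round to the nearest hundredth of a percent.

Broad underutilization rate ≈ 12.51%.

Labor force = 1,674.17 + 157.54 = 1,831.71 thousand.
Numerator = 157.54 + 28.72 + 46.43 = 232.69 thousand.
Denominator = 1,831.71 + 28.72 = 1,860.43 thousand.
Broad rate = 232.69 / 1,860.43 = 12.51%.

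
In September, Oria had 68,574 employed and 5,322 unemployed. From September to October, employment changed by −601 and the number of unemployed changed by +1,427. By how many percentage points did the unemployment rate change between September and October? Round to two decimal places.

September: labor force = 68,574 + 5,322 = 73,896; u = 5,322/73,896 = 7.20%.
October: labor force = 67,973 + 6,749 = 74,722; u = 6,749/74,722 = 9.03%.
Change = 9.03% − 7.20% = +1.83 pp.

The unemployment rate changed by +1.83 percentage points.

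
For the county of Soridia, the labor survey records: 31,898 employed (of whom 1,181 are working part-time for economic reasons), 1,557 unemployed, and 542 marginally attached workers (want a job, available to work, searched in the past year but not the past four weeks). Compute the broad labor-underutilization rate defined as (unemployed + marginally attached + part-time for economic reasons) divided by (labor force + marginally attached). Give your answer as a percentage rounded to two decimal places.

Broad underutilization rate ≈ 9.65%.

Labor force = 31,898 + 1,557 = 33,455.
Numerator = 1,557 + 542 + 1,181 = 3,280.
Denominator = 33,455 + 542 = 33,997.
Broad rate = 3,280 / 33,997 = 9.65%.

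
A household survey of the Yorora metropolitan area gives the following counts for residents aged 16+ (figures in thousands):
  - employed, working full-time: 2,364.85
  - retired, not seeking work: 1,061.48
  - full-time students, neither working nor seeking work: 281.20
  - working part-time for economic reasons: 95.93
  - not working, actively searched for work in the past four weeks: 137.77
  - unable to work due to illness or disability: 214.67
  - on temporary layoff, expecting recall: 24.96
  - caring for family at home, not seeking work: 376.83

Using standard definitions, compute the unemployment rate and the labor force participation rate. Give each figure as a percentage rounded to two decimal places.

Unemployment rate ≈ 6.20%; labor force participation rate ≈ 57.56%.

Employed = 2,364.85 + 95.93 = 2,460.78 thousand (anyone who worked, including part-time for economic reasons, counts as employed).
Unemployed = 137.77 + 24.96 = 162.73 thousand (jobless and actively searching, or on temporary layoff).
Labor force = 2,460.78 + 162.73 = 2,623.51 thousand.
Not in labor force = 1,061.48 + 281.20 + 214.67 + 376.83 = 1,934.18 thousand (those not working and not actively searching are outside the labor force).
Civilian working-age population = 2,623.51 + 1,934.18 = 4,557.69 thousand.
Unemployment rate = 162.73 / 2,623.51 = 6.20%.
Labor force participation rate = 2,623.51 / 4,557.69 = 57.56%.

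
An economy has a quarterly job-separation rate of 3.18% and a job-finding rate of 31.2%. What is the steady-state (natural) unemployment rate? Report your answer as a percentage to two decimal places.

Steady-state unemployment rate ≈ 9.25%.

At steady state the flows balance: s·E = f·U, so U/(E+U) = s/(s+f).
u* = 3.18 / (3.18 + 31.2) = 3.18 / 34.38 = 9.25%.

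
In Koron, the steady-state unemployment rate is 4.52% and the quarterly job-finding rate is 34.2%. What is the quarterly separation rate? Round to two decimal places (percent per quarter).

From u* = s/(s+f): s = u·f/(1−u).
s = 0.0452 × 34.2 / (1 − 0.0452) = 1.5458 / 0.9548 ≈ 1.62% per quarter.

Separation rate ≈ 1.62% per quarter.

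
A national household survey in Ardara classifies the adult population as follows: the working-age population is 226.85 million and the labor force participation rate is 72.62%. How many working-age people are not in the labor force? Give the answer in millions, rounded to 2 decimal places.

Share not in the labor force = 1 − 0.7262 = 0.2738.
Not in labor force = 0.2738 × 226.85 ≈ 62.11 million.

About 62.11 million are not in the labor force.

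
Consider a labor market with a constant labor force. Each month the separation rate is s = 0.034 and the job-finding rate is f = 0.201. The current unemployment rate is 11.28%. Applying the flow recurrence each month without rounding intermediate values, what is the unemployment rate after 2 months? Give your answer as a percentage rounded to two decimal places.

Unemployment rate after two months ≈ 12.60%.

With a fixed labor force, u_{t+1} = u_t + s·(1−u_t) − f·u_t = u_t·(1−s−f) + s.
Here 1−s−f = 0.765 and s = 0.034.
u_1 = 0.112800 × 0.765 + 0.034 = 0.120292.
u_2 = 0.120292 × 0.765 + 0.034 = 0.126023.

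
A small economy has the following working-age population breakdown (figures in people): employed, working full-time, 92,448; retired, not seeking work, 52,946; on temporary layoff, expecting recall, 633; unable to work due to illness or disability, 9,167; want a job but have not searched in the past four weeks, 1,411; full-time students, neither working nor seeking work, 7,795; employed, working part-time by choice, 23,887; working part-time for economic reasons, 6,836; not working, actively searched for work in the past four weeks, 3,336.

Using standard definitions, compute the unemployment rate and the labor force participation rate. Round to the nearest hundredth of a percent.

Unemployment rate ≈ 3.12%; labor force participation rate ≈ 64.06%.

Employed = 92,448 + 23,887 + 6,836 = 123,171 (anyone who worked, including part-time for economic reasons, counts as employed).
Unemployed = 633 + 3,336 = 3,969 (jobless and actively searching, or on temporary layoff).
Labor force = 123,171 + 3,969 = 127,140.
Not in labor force = 52,946 + 9,167 + 1,411 + 7,795 = 71,319 (those not working and not actively searching are outside the labor force — including those who want a job but have given up searching).
Civilian working-age population = 127,140 + 71,319 = 198,459.
Unemployment rate = 3,969 / 127,140 = 3.12%.
Labor force participation rate = 127,140 / 198,459 = 64.06%.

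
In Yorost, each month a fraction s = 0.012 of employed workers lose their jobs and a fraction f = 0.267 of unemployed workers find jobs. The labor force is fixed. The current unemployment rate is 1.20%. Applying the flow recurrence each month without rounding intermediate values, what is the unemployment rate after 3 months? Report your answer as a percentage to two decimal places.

With a fixed labor force, u_{t+1} = u_t + s·(1−u_t) − f·u_t = u_t·(1−s−f) + s.
Here 1−s−f = 0.721 and s = 0.012.
u_1 = 0.012000 × 0.721 + 0.012 = 0.020652.
u_2 = 0.020652 × 0.721 + 0.012 = 0.026890.
u_3 = 0.026890 × 0.721 + 0.012 = 0.031388.

Unemployment rate after three months ≈ 3.14%.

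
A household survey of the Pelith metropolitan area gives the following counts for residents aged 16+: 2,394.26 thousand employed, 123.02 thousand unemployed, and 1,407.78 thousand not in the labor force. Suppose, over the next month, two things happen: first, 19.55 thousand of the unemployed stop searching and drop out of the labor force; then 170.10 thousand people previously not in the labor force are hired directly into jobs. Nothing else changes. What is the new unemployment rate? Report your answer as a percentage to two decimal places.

New unemployment rate ≈ 3.88%.

Initially, labor force = 2,394.26 + 123.02 = 2,517.28 thousand, so u = 123.02/2,517.28 = 4.89%.
After the first change, unemployed and labor force both fall by 19.55 → E = 2,394.26, U = 103.47, labor force = 2,497.73 thousand.
After the second change, employed and labor force both rise by 170.10; unemployed unchanged → E = 2,564.36, U = 103.47, labor force = 2,667.83 thousand.
New unemployment rate = 103.47 / 2,667.83 = 3.88%.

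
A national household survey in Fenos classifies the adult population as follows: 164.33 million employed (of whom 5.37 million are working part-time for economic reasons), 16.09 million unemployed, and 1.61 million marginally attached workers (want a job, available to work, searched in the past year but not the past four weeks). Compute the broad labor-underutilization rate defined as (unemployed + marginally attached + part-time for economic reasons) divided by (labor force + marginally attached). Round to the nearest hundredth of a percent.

Broad underutilization rate ≈ 12.67%.

Labor force = 164.33 + 16.09 = 180.42 million.
Numerator = 16.09 + 1.61 + 5.37 = 23.07 million.
Denominator = 180.42 + 1.61 = 182.03 million.
Broad rate = 23.07 / 182.03 = 12.67%.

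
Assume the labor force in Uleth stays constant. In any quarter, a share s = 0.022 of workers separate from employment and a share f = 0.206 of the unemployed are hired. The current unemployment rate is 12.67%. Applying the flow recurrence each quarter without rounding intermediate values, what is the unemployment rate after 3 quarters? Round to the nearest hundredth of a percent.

Unemployment rate after three quarters ≈ 11.04%.

With a fixed labor force, u_{t+1} = u_t + s·(1−u_t) − f·u_t = u_t·(1−s−f) + s.
Here 1−s−f = 0.772 and s = 0.022.
u_1 = 0.126700 × 0.772 + 0.022 = 0.119812.
u_2 = 0.119812 × 0.772 + 0.022 = 0.114495.
u_3 = 0.114495 × 0.772 + 0.022 = 0.110390.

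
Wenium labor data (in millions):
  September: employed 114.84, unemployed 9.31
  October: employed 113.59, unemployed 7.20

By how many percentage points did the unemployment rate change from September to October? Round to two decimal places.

September: labor force = 114.84 + 9.31 = 124.15; u = 9.31/124.15 = 7.50%.
October: labor force = 113.59 + 7.20 = 120.79; u = 7.20/120.79 = 5.96%.
Change = 5.96% − 7.50% = −1.54 pp.

The unemployment rate changed by −1.54 percentage points.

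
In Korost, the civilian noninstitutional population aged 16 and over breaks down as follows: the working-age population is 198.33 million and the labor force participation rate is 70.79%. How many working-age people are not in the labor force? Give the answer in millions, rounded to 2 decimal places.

About 57.93 million are not in the labor force.

Share not in the labor force = 1 − 0.7079 = 0.2921.
Not in labor force = 0.2921 × 198.33 ≈ 57.93 million.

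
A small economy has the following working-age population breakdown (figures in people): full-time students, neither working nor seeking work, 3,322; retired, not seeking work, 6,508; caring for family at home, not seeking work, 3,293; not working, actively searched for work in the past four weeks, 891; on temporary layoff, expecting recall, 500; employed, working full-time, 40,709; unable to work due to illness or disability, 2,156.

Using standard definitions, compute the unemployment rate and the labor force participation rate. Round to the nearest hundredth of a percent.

Unemployment rate ≈ 3.30%; labor force participation rate ≈ 73.37%.

Employed = 40,709.
Unemployed = 891 + 500 = 1,391 (jobless and actively searching, or on temporary layoff).
Labor force = 40,709 + 1,391 = 42,100.
Not in labor force = 3,322 + 6,508 + 3,293 + 2,156 = 15,279 (those not working and not actively searching are outside the labor force).
Civilian working-age population = 42,100 + 15,279 = 57,379.
Unemployment rate = 1,391 / 42,100 = 3.30%.
Labor force participation rate = 42,100 / 57,379 = 73.37%.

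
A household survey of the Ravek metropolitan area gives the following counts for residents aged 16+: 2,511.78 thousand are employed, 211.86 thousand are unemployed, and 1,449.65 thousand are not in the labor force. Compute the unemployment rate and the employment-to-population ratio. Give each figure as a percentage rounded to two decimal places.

Unemployment rate ≈ 7.78%; employment-population ratio ≈ 60.19%.

Labor force = employed + unemployed = 2,511.78 + 211.86 = 2,723.64 thousand.
Working-age population = 2,723.64 + 1,449.65 = 4,173.29 thousand.
Unemployment rate = 211.86 / 2,723.64 = 7.78%.
Employment-population ratio = 2,511.78 / 4,173.29 = 60.19%.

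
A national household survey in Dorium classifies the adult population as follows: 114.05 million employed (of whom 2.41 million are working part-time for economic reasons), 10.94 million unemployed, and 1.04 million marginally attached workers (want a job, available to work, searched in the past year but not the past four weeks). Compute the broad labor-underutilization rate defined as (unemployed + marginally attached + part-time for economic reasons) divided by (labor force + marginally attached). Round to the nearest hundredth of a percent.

Labor force = 114.05 + 10.94 = 124.99 million.
Numerator = 10.94 + 1.04 + 2.41 = 14.39 million.
Denominator = 124.99 + 1.04 = 126.03 million.
Broad rate = 14.39 / 126.03 = 11.42%.

Broad underutilization rate ≈ 11.42%.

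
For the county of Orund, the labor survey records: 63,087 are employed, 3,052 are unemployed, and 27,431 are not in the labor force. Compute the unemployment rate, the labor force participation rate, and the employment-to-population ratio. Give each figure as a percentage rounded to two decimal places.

Labor force = employed + unemployed = 63,087 + 3,052 = 66,139.
Working-age population = 66,139 + 27,431 = 93,570.
Unemployment rate = 3,052 / 66,139 = 4.61%.
Labor force participation rate = 66,139 / 93,570 = 70.68%.
Employment-population ratio = 63,087 / 93,570 = 67.42%.

Unemployment rate ≈ 4.61%; labor force participation rate ≈ 70.68%; employment-population ratio ≈ 67.42%.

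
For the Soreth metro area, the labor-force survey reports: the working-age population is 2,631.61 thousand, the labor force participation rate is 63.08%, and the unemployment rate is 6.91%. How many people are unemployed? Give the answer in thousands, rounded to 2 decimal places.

About 114.71 thousand are unemployed.

Labor force = 0.6308 × 2,631.61 = 1,660.02 thousand.
Unemployed = 0.0691 × 1,660.02 ≈ 114.71 thousand.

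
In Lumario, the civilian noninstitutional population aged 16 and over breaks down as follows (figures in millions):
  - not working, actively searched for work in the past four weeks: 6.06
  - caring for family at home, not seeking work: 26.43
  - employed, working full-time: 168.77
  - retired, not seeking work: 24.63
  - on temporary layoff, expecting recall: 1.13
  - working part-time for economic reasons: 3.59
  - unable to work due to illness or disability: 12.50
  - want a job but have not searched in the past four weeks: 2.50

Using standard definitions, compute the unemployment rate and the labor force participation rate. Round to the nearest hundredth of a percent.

Unemployment rate ≈ 4.00%; labor force participation rate ≈ 73.10%.

Employed = 168.77 + 3.59 = 172.36 million (anyone who worked, including part-time for economic reasons, counts as employed).
Unemployed = 6.06 + 1.13 = 7.19 million (jobless and actively searching, or on temporary layoff).
Labor force = 172.36 + 7.19 = 179.55 million.
Not in labor force = 26.43 + 24.63 + 12.50 + 2.50 = 66.06 million (those not working and not actively searching are outside the labor force — including those who want a job but have given up searching).
Civilian working-age population = 179.55 + 66.06 = 245.61 million.
Unemployment rate = 7.19 / 179.55 = 4.00%.
Labor force participation rate = 179.55 / 245.61 = 73.10%.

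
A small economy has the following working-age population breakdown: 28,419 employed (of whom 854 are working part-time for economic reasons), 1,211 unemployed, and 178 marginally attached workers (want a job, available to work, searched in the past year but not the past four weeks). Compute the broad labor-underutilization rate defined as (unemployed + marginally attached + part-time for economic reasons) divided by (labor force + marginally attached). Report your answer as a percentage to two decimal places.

Broad underutilization rate ≈ 7.52%.

Labor force = 28,419 + 1,211 = 29,630.
Numerator = 1,211 + 178 + 854 = 2,243.
Denominator = 29,630 + 178 = 29,808.
Broad rate = 2,243 / 29,808 = 7.52%.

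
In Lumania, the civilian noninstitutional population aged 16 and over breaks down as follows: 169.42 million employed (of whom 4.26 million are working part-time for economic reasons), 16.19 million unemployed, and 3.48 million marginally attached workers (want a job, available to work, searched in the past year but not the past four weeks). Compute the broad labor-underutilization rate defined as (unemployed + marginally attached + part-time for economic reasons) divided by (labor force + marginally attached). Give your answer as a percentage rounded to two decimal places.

Labor force = 169.42 + 16.19 = 185.61 million.
Numerator = 16.19 + 3.48 + 4.26 = 23.93 million.
Denominator = 185.61 + 3.48 = 189.09 million.
Broad rate = 23.93 / 189.09 = 12.66%.

Broad underutilization rate ≈ 12.66%.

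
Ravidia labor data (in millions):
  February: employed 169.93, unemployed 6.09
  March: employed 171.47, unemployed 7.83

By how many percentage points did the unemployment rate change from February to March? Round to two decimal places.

The unemployment rate changed by +0.91 percentage points.

February: labor force = 169.93 + 6.09 = 176.02; u = 6.09/176.02 = 3.46%.
March: labor force = 171.47 + 7.83 = 179.30; u = 7.83/179.30 = 4.37%.
Change = 4.37% − 3.46% = +0.91 pp.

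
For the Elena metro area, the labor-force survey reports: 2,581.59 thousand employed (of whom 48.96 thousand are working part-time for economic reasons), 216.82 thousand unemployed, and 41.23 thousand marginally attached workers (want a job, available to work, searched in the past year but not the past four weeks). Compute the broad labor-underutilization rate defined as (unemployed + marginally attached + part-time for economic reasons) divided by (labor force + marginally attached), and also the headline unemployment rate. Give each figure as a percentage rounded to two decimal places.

Labor force = 2,581.59 + 216.82 = 2,798.41 thousand.
Numerator = 216.82 + 41.23 + 48.96 = 307.01 thousand.
Denominator = 2,798.41 + 41.23 = 2,839.64 thousand.
Broad rate = 307.01 / 2,839.64 = 10.81%.
Headline unemployment rate = 216.82 / 2,798.41 = 7.75%.

Broad underutilization rate ≈ 10.81%; headline unemployment rate ≈ 7.75%.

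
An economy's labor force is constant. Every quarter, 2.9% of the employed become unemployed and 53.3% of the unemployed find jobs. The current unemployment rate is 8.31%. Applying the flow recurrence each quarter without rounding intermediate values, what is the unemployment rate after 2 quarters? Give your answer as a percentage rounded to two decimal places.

Unemployment rate after two quarters ≈ 5.76%.

With a fixed labor force, u_{t+1} = u_t + s·(1−u_t) − f·u_t = u_t·(1−s−f) + s.
Here 1−s−f = 0.438 and s = 0.029.
u_1 = 0.083100 × 0.438 + 0.029 = 0.065398.
u_2 = 0.065398 × 0.438 + 0.029 = 0.057644.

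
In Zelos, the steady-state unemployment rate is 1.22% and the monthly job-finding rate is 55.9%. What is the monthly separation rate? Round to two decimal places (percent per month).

Separation rate ≈ 0.69% per month.

From u* = s/(s+f): s = u·f/(1−u).
s = 0.0122 × 55.9 / (1 − 0.0122) = 0.6820 / 0.9878 ≈ 0.69% per month.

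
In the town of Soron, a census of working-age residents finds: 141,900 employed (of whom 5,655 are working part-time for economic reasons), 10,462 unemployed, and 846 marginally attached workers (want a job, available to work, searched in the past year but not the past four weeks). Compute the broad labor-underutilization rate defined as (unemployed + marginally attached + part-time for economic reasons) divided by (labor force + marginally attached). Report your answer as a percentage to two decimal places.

Labor force = 141,900 + 10,462 = 152,362.
Numerator = 10,462 + 846 + 5,655 = 16,963.
Denominator = 152,362 + 846 = 153,208.
Broad rate = 16,963 / 153,208 = 11.07%.

Broad underutilization rate ≈ 11.07%.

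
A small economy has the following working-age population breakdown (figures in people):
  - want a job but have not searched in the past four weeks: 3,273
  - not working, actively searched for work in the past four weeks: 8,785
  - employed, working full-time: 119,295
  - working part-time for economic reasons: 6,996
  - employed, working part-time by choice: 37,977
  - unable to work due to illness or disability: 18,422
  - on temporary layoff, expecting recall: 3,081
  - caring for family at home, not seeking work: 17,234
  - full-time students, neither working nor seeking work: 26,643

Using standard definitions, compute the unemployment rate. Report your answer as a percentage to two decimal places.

Employed = 119,295 + 6,996 + 37,977 = 164,268 (anyone who worked, including part-time for economic reasons, counts as employed).
Unemployed = 8,785 + 3,081 = 11,866 (jobless and actively searching, or on temporary layoff).
Labor force = 164,268 + 11,866 = 176,134.
Unemployment rate = 11,866 / 176,134 = 6.74%.

Unemployment rate ≈ 6.74%.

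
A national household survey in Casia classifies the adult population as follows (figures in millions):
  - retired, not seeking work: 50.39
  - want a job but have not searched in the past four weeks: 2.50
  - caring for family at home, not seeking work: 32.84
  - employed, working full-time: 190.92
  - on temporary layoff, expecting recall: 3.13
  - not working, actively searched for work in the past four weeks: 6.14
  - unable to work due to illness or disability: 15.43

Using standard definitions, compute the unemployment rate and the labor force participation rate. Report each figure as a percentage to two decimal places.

Unemployment rate ≈ 4.63%; labor force participation rate ≈ 66.43%.

Employed = 190.92 million.
Unemployed = 3.13 + 6.14 = 9.27 million (jobless and actively searching, or on temporary layoff).
Labor force = 190.92 + 9.27 = 200.19 million.
Not in labor force = 50.39 + 2.50 + 32.84 + 15.43 = 101.16 million (those not working and not actively searching are outside the labor force — including those who want a job but have given up searching).
Civilian working-age population = 200.19 + 101.16 = 301.35 million.
Unemployment rate = 9.27 / 200.19 = 4.63%.
Labor force participation rate = 200.19 / 301.35 = 66.43%.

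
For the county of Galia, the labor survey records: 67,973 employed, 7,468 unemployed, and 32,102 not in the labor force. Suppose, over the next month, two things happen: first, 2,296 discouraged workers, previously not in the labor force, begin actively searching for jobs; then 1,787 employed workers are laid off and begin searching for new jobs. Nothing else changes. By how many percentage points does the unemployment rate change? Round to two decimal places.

Initially, labor force = 67,973 + 7,468 = 75,441, so u = 7,468/75,441 = 9.90%.
After the first change, unemployed and labor force both rise by 2,296 → E = 67,973, U = 9,764, labor force = 77,737.
After the second change, employed falls and unemployed rises by 1,787; labor force unchanged → E = 66,186, U = 11,551, labor force = 77,737.
New unemployment rate = 11,551 / 77,737 = 14.86%.
Change = 14.86% − 9.90% = +4.96 percentage points.

The unemployment rate changes by +4.96 percentage points.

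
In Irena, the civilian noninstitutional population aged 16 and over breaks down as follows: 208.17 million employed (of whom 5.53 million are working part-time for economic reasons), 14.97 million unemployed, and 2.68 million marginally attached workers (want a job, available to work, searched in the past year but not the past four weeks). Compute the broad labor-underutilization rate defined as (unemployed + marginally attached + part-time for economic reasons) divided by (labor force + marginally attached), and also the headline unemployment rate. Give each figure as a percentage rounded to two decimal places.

Labor force = 208.17 + 14.97 = 223.14 million.
Numerator = 14.97 + 2.68 + 5.53 = 23.18 million.
Denominator = 223.14 + 2.68 = 225.82 million.
Broad rate = 23.18 / 225.82 = 10.26%.
Headline unemployment rate = 14.97 / 223.14 = 6.71%.

Broad underutilization rate ≈ 10.26%; headline unemployment rate ≈ 6.71%.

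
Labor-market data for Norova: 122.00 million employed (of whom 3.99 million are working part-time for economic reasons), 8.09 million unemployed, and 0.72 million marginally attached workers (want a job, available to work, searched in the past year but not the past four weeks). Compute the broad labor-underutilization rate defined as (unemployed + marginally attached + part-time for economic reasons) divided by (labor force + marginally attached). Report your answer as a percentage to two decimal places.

Labor force = 122.00 + 8.09 = 130.09 million.
Numerator = 8.09 + 0.72 + 3.99 = 12.80 million.
Denominator = 130.09 + 0.72 = 130.81 million.
Broad rate = 12.80 / 130.81 = 9.79%.

Broad underutilization rate ≈ 9.79%.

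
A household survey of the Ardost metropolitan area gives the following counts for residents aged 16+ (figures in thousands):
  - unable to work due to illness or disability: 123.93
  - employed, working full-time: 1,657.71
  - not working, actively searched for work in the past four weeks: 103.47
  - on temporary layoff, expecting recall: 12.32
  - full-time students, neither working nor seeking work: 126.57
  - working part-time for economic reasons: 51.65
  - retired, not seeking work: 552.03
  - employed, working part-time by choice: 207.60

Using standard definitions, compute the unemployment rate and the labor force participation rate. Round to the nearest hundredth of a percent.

Unemployment rate ≈ 5.70%; labor force participation rate ≈ 71.69%.

Employed = 1,657.71 + 51.65 + 207.60 = 1,916.96 thousand (anyone who worked, including part-time for economic reasons, counts as employed).
Unemployed = 103.47 + 12.32 = 115.79 thousand (jobless and actively searching, or on temporary layoff).
Labor force = 1,916.96 + 115.79 = 2,032.75 thousand.
Not in labor force = 123.93 + 126.57 + 552.03 = 802.53 thousand (those not working and not actively searching are outside the labor force).
Civilian working-age population = 2,032.75 + 802.53 = 2,835.28 thousand.
Unemployment rate = 115.79 / 2,032.75 = 5.70%.
Labor force participation rate = 2,032.75 / 2,835.28 = 71.69%.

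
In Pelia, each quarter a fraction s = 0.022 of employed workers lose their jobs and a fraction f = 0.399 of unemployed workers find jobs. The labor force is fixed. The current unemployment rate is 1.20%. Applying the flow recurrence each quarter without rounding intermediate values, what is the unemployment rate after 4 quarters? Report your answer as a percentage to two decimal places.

With a fixed labor force, u_{t+1} = u_t + s·(1−u_t) − f·u_t = u_t·(1−s−f) + s.
Here 1−s−f = 0.579 and s = 0.022.
u_1 = 0.012000 × 0.579 + 0.022 = 0.028948.
u_2 = 0.028948 × 0.579 + 0.022 = 0.038761.
u_3 = 0.038761 × 0.579 + 0.022 = 0.044443.
u_4 = 0.044443 × 0.579 + 0.022 = 0.047732.

Unemployment rate after four quarters ≈ 4.77%.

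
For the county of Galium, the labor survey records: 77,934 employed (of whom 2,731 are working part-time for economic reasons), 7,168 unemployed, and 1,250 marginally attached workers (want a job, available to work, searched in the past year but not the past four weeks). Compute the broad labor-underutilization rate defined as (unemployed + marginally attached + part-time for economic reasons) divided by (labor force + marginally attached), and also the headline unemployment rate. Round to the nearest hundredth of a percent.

Labor force = 77,934 + 7,168 = 85,102.
Numerator = 7,168 + 1,250 + 2,731 = 11,149.
Denominator = 85,102 + 1,250 = 86,352.
Broad rate = 11,149 / 86,352 = 12.91%.
Headline unemployment rate = 7,168 / 85,102 = 8.42%.

Broad underutilization rate ≈ 12.91%; headline unemployment rate ≈ 8.42%.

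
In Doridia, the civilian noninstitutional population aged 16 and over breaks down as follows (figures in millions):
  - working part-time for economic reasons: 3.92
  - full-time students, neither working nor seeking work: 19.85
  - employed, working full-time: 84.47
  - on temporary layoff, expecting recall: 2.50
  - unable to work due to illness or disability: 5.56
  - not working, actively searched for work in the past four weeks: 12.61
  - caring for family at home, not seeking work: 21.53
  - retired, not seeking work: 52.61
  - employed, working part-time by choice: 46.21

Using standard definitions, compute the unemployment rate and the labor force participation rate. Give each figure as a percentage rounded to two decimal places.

Unemployment rate ≈ 10.09%; labor force participation rate ≈ 60.06%.

Employed = 3.92 + 84.47 + 46.21 = 134.60 million (anyone who worked, including part-time for economic reasons, counts as employed).
Unemployed = 2.50 + 12.61 = 15.11 million (jobless and actively searching, or on temporary layoff).
Labor force = 134.60 + 15.11 = 149.71 million.
Not in labor force = 19.85 + 5.56 + 21.53 + 52.61 = 99.55 million (those not working and not actively searching are outside the labor force).
Civilian working-age population = 149.71 + 99.55 = 249.26 million.
Unemployment rate = 15.11 / 149.71 = 10.09%.
Labor force participation rate = 149.71 / 249.26 = 60.06%.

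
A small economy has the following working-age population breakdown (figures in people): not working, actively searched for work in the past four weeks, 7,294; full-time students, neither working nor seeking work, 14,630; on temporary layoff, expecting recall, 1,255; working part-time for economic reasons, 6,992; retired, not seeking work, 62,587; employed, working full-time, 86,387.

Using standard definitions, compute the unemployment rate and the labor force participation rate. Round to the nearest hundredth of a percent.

Unemployment rate ≈ 8.39%; labor force participation rate ≈ 56.90%.

Employed = 6,992 + 86,387 = 93,379 (anyone who worked, including part-time for economic reasons, counts as employed).
Unemployed = 7,294 + 1,255 = 8,549 (jobless and actively searching, or on temporary layoff).
Labor force = 93,379 + 8,549 = 101,928.
Not in labor force = 14,630 + 62,587 = 77,217 (those not working and not actively searching are outside the labor force).
Civilian working-age population = 101,928 + 77,217 = 179,145.
Unemployment rate = 8,549 / 101,928 = 8.39%.
Labor force participation rate = 101,928 / 179,145 = 56.90%.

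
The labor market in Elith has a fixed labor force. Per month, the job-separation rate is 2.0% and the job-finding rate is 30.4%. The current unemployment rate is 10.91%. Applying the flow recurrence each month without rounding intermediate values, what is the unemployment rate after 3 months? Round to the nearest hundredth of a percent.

Unemployment rate after three months ≈ 7.64%.

With a fixed labor force, u_{t+1} = u_t + s·(1−u_t) − f·u_t = u_t·(1−s−f) + s.
Here 1−s−f = 0.676 and s = 0.020.
u_1 = 0.109100 × 0.676 + 0.020 = 0.093752.
u_2 = 0.093752 × 0.676 + 0.020 = 0.083376.
u_3 = 0.083376 × 0.676 + 0.020 = 0.076362.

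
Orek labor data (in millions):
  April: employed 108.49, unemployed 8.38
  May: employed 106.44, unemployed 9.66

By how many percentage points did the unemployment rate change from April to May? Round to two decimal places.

The unemployment rate changed by +1.15 percentage points.

April: labor force = 108.49 + 8.38 = 116.87; u = 8.38/116.87 = 7.17%.
May: labor force = 106.44 + 9.66 = 116.10; u = 9.66/116.10 = 8.32%.
Change = 8.32% − 7.17% = +1.15 pp.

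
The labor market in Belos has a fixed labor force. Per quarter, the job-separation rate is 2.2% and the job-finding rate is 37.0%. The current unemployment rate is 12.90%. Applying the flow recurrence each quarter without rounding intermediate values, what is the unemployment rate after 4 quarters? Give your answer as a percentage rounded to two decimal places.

Unemployment rate after four quarters ≈ 6.61%.

With a fixed labor force, u_{t+1} = u_t + s·(1−u_t) − f·u_t = u_t·(1−s−f) + s.
Here 1−s−f = 0.608 and s = 0.022.
u_1 = 0.129000 × 0.608 + 0.022 = 0.100432.
u_2 = 0.100432 × 0.608 + 0.022 = 0.083063.
u_3 = 0.083063 × 0.608 + 0.022 = 0.072502.
u_4 = 0.072502 × 0.608 + 0.022 = 0.066081.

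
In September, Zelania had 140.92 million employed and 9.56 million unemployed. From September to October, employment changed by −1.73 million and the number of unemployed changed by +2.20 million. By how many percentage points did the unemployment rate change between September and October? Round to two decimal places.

September: labor force = 140.92 + 9.56 = 150.48; u = 9.56/150.48 = 6.35%.
October: labor force = 139.19 + 11.76 = 150.95; u = 11.76/150.95 = 7.79%.
Change = 7.79% − 6.35% = +1.44 pp.

The unemployment rate changed by +1.44 percentage points.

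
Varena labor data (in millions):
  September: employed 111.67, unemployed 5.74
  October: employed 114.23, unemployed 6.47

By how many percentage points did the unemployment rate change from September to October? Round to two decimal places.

The unemployment rate changed by +0.47 percentage points.

September: labor force = 111.67 + 5.74 = 117.41; u = 5.74/117.41 = 4.89%.
October: labor force = 114.23 + 6.47 = 120.70; u = 6.47/120.70 = 5.36%.
Change = 5.36% − 4.89% = +0.47 pp.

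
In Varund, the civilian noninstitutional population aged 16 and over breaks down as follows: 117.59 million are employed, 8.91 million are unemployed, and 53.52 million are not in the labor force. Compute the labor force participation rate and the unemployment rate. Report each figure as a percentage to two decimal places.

Labor force = employed + unemployed = 117.59 + 8.91 = 126.50 million.
Working-age population = 126.50 + 53.52 = 180.02 million.
Unemployment rate = 8.91 / 126.50 = 7.04%.
Labor force participation rate = 126.50 / 180.02 = 70.27%.

Labor force participation rate ≈ 70.27%; unemployment rate ≈ 7.04%.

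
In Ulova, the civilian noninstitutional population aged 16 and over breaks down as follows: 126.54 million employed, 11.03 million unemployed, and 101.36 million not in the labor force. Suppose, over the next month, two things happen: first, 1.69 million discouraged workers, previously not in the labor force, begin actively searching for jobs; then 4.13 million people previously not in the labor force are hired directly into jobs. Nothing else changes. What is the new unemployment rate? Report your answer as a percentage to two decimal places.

New unemployment rate ≈ 8.87%.

Initially, labor force = 126.54 + 11.03 = 137.57 million, so u = 11.03/137.57 = 8.02%.
After the first change, unemployed and labor force both rise by 1.69 → E = 126.54, U = 12.72, labor force = 139.26 million.
After the second change, employed and labor force both rise by 4.13; unemployed unchanged → E = 130.67, U = 12.72, labor force = 143.39 million.
New unemployment rate = 12.72 / 143.39 = 8.87%.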